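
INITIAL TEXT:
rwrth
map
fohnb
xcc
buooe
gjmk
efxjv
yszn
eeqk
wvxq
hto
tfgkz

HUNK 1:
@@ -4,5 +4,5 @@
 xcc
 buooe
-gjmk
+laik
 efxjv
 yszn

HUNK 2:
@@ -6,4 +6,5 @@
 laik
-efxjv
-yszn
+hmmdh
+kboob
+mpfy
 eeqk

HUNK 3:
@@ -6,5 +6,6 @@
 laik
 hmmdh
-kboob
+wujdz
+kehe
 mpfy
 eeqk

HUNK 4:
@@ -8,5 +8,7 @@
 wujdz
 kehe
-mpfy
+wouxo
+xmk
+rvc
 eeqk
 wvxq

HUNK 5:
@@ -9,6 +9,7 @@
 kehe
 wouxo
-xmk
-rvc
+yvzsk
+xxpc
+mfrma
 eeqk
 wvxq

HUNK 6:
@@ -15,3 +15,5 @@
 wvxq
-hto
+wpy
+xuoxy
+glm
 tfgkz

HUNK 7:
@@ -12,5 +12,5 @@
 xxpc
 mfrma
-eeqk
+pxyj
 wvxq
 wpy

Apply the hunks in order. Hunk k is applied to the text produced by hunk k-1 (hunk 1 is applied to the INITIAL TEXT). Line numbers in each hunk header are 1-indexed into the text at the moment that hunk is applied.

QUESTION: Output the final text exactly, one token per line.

Hunk 1: at line 4 remove [gjmk] add [laik] -> 12 lines: rwrth map fohnb xcc buooe laik efxjv yszn eeqk wvxq hto tfgkz
Hunk 2: at line 6 remove [efxjv,yszn] add [hmmdh,kboob,mpfy] -> 13 lines: rwrth map fohnb xcc buooe laik hmmdh kboob mpfy eeqk wvxq hto tfgkz
Hunk 3: at line 6 remove [kboob] add [wujdz,kehe] -> 14 lines: rwrth map fohnb xcc buooe laik hmmdh wujdz kehe mpfy eeqk wvxq hto tfgkz
Hunk 4: at line 8 remove [mpfy] add [wouxo,xmk,rvc] -> 16 lines: rwrth map fohnb xcc buooe laik hmmdh wujdz kehe wouxo xmk rvc eeqk wvxq hto tfgkz
Hunk 5: at line 9 remove [xmk,rvc] add [yvzsk,xxpc,mfrma] -> 17 lines: rwrth map fohnb xcc buooe laik hmmdh wujdz kehe wouxo yvzsk xxpc mfrma eeqk wvxq hto tfgkz
Hunk 6: at line 15 remove [hto] add [wpy,xuoxy,glm] -> 19 lines: rwrth map fohnb xcc buooe laik hmmdh wujdz kehe wouxo yvzsk xxpc mfrma eeqk wvxq wpy xuoxy glm tfgkz
Hunk 7: at line 12 remove [eeqk] add [pxyj] -> 19 lines: rwrth map fohnb xcc buooe laik hmmdh wujdz kehe wouxo yvzsk xxpc mfrma pxyj wvxq wpy xuoxy glm tfgkz

Answer: rwrth
map
fohnb
xcc
buooe
laik
hmmdh
wujdz
kehe
wouxo
yvzsk
xxpc
mfrma
pxyj
wvxq
wpy
xuoxy
glm
tfgkz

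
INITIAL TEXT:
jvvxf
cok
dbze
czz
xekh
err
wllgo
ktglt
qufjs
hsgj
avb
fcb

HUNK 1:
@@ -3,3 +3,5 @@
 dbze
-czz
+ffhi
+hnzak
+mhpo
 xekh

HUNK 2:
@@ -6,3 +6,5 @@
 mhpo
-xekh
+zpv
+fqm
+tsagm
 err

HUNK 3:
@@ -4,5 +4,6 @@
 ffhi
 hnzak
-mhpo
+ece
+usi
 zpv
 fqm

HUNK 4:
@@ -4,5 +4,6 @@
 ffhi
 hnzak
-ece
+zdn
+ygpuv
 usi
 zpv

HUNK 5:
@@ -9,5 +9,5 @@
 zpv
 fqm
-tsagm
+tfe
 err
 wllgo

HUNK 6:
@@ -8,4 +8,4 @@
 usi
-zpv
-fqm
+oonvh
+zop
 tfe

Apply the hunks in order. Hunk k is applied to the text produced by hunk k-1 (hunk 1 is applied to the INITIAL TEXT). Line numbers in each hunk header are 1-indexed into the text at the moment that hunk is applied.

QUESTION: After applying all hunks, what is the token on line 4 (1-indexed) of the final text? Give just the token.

Answer: ffhi

Derivation:
Hunk 1: at line 3 remove [czz] add [ffhi,hnzak,mhpo] -> 14 lines: jvvxf cok dbze ffhi hnzak mhpo xekh err wllgo ktglt qufjs hsgj avb fcb
Hunk 2: at line 6 remove [xekh] add [zpv,fqm,tsagm] -> 16 lines: jvvxf cok dbze ffhi hnzak mhpo zpv fqm tsagm err wllgo ktglt qufjs hsgj avb fcb
Hunk 3: at line 4 remove [mhpo] add [ece,usi] -> 17 lines: jvvxf cok dbze ffhi hnzak ece usi zpv fqm tsagm err wllgo ktglt qufjs hsgj avb fcb
Hunk 4: at line 4 remove [ece] add [zdn,ygpuv] -> 18 lines: jvvxf cok dbze ffhi hnzak zdn ygpuv usi zpv fqm tsagm err wllgo ktglt qufjs hsgj avb fcb
Hunk 5: at line 9 remove [tsagm] add [tfe] -> 18 lines: jvvxf cok dbze ffhi hnzak zdn ygpuv usi zpv fqm tfe err wllgo ktglt qufjs hsgj avb fcb
Hunk 6: at line 8 remove [zpv,fqm] add [oonvh,zop] -> 18 lines: jvvxf cok dbze ffhi hnzak zdn ygpuv usi oonvh zop tfe err wllgo ktglt qufjs hsgj avb fcb
Final line 4: ffhi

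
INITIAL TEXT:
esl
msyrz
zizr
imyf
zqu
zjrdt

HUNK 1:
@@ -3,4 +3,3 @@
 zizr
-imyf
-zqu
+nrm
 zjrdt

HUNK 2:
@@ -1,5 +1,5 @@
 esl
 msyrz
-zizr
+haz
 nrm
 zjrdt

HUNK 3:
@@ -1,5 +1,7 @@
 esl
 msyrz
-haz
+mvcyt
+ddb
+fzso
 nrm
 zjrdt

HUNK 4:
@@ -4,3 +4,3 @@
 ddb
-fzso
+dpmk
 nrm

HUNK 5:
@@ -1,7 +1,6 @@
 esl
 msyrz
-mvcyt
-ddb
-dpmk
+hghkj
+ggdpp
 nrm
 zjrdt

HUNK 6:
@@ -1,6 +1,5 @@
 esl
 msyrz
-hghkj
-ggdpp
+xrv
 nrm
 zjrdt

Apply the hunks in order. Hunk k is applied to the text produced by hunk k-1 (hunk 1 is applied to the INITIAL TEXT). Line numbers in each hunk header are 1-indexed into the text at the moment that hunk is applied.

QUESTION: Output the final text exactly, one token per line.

Answer: esl
msyrz
xrv
nrm
zjrdt

Derivation:
Hunk 1: at line 3 remove [imyf,zqu] add [nrm] -> 5 lines: esl msyrz zizr nrm zjrdt
Hunk 2: at line 1 remove [zizr] add [haz] -> 5 lines: esl msyrz haz nrm zjrdt
Hunk 3: at line 1 remove [haz] add [mvcyt,ddb,fzso] -> 7 lines: esl msyrz mvcyt ddb fzso nrm zjrdt
Hunk 4: at line 4 remove [fzso] add [dpmk] -> 7 lines: esl msyrz mvcyt ddb dpmk nrm zjrdt
Hunk 5: at line 1 remove [mvcyt,ddb,dpmk] add [hghkj,ggdpp] -> 6 lines: esl msyrz hghkj ggdpp nrm zjrdt
Hunk 6: at line 1 remove [hghkj,ggdpp] add [xrv] -> 5 lines: esl msyrz xrv nrm zjrdt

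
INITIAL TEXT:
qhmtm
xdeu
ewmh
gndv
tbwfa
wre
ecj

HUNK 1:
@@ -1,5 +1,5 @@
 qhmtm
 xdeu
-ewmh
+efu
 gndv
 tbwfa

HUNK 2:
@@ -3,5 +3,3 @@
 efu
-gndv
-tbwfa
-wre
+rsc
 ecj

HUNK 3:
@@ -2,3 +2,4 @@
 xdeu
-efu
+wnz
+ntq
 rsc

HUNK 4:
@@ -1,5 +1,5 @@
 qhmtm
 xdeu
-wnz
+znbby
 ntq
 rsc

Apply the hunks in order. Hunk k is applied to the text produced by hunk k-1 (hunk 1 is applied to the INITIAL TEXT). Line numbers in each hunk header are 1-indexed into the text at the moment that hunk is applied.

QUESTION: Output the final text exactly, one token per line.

Answer: qhmtm
xdeu
znbby
ntq
rsc
ecj

Derivation:
Hunk 1: at line 1 remove [ewmh] add [efu] -> 7 lines: qhmtm xdeu efu gndv tbwfa wre ecj
Hunk 2: at line 3 remove [gndv,tbwfa,wre] add [rsc] -> 5 lines: qhmtm xdeu efu rsc ecj
Hunk 3: at line 2 remove [efu] add [wnz,ntq] -> 6 lines: qhmtm xdeu wnz ntq rsc ecj
Hunk 4: at line 1 remove [wnz] add [znbby] -> 6 lines: qhmtm xdeu znbby ntq rsc ecj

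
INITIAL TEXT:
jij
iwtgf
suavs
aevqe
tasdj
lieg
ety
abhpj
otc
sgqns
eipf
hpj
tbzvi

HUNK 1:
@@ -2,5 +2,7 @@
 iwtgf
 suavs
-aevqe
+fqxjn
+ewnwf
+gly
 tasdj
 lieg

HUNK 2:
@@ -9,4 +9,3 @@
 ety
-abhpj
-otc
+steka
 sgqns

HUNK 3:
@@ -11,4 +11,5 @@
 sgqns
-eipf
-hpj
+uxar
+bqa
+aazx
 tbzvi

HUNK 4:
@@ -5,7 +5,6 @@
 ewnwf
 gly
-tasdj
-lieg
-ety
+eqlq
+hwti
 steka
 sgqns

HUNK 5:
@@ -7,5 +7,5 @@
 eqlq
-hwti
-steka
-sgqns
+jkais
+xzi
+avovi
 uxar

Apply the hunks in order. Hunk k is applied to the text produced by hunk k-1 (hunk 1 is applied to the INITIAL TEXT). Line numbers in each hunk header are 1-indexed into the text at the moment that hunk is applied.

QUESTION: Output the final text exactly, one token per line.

Answer: jij
iwtgf
suavs
fqxjn
ewnwf
gly
eqlq
jkais
xzi
avovi
uxar
bqa
aazx
tbzvi

Derivation:
Hunk 1: at line 2 remove [aevqe] add [fqxjn,ewnwf,gly] -> 15 lines: jij iwtgf suavs fqxjn ewnwf gly tasdj lieg ety abhpj otc sgqns eipf hpj tbzvi
Hunk 2: at line 9 remove [abhpj,otc] add [steka] -> 14 lines: jij iwtgf suavs fqxjn ewnwf gly tasdj lieg ety steka sgqns eipf hpj tbzvi
Hunk 3: at line 11 remove [eipf,hpj] add [uxar,bqa,aazx] -> 15 lines: jij iwtgf suavs fqxjn ewnwf gly tasdj lieg ety steka sgqns uxar bqa aazx tbzvi
Hunk 4: at line 5 remove [tasdj,lieg,ety] add [eqlq,hwti] -> 14 lines: jij iwtgf suavs fqxjn ewnwf gly eqlq hwti steka sgqns uxar bqa aazx tbzvi
Hunk 5: at line 7 remove [hwti,steka,sgqns] add [jkais,xzi,avovi] -> 14 lines: jij iwtgf suavs fqxjn ewnwf gly eqlq jkais xzi avovi uxar bqa aazx tbzvi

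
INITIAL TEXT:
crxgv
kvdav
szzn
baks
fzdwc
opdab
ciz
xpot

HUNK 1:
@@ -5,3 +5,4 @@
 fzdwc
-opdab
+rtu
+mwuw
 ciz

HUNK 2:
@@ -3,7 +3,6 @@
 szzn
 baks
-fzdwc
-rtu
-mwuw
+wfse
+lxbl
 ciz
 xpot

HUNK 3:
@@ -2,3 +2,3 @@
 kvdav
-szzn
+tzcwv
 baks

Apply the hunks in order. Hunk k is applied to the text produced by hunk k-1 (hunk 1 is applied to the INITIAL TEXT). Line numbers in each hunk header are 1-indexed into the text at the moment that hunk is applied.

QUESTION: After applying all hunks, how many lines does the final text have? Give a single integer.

Answer: 8

Derivation:
Hunk 1: at line 5 remove [opdab] add [rtu,mwuw] -> 9 lines: crxgv kvdav szzn baks fzdwc rtu mwuw ciz xpot
Hunk 2: at line 3 remove [fzdwc,rtu,mwuw] add [wfse,lxbl] -> 8 lines: crxgv kvdav szzn baks wfse lxbl ciz xpot
Hunk 3: at line 2 remove [szzn] add [tzcwv] -> 8 lines: crxgv kvdav tzcwv baks wfse lxbl ciz xpot
Final line count: 8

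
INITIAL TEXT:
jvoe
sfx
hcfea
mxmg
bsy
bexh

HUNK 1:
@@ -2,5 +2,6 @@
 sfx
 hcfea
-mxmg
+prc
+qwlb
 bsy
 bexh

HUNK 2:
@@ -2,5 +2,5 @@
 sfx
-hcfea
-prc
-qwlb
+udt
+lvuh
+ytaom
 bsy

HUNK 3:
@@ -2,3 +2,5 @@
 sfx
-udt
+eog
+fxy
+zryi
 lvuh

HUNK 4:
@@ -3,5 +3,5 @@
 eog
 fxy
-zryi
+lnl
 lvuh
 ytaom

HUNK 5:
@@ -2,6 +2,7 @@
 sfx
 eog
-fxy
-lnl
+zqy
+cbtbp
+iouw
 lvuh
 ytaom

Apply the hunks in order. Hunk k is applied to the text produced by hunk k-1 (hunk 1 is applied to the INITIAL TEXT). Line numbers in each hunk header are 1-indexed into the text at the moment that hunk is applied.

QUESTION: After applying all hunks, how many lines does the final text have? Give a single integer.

Hunk 1: at line 2 remove [mxmg] add [prc,qwlb] -> 7 lines: jvoe sfx hcfea prc qwlb bsy bexh
Hunk 2: at line 2 remove [hcfea,prc,qwlb] add [udt,lvuh,ytaom] -> 7 lines: jvoe sfx udt lvuh ytaom bsy bexh
Hunk 3: at line 2 remove [udt] add [eog,fxy,zryi] -> 9 lines: jvoe sfx eog fxy zryi lvuh ytaom bsy bexh
Hunk 4: at line 3 remove [zryi] add [lnl] -> 9 lines: jvoe sfx eog fxy lnl lvuh ytaom bsy bexh
Hunk 5: at line 2 remove [fxy,lnl] add [zqy,cbtbp,iouw] -> 10 lines: jvoe sfx eog zqy cbtbp iouw lvuh ytaom bsy bexh
Final line count: 10

Answer: 10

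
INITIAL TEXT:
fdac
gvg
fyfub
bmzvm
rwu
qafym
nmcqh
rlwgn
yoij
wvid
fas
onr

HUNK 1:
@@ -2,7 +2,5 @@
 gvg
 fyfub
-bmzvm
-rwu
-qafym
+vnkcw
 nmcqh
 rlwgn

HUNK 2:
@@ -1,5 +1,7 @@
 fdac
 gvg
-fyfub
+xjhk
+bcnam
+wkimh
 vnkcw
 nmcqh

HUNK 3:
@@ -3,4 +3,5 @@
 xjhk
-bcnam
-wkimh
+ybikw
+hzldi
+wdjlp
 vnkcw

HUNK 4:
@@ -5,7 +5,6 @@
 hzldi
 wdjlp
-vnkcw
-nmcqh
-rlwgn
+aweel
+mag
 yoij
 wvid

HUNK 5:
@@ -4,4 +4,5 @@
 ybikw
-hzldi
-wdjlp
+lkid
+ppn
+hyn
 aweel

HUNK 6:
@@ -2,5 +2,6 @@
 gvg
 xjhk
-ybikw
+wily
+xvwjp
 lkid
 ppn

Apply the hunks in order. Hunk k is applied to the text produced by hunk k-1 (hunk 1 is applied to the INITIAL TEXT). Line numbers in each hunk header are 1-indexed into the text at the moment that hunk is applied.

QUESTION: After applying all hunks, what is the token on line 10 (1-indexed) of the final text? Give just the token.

Hunk 1: at line 2 remove [bmzvm,rwu,qafym] add [vnkcw] -> 10 lines: fdac gvg fyfub vnkcw nmcqh rlwgn yoij wvid fas onr
Hunk 2: at line 1 remove [fyfub] add [xjhk,bcnam,wkimh] -> 12 lines: fdac gvg xjhk bcnam wkimh vnkcw nmcqh rlwgn yoij wvid fas onr
Hunk 3: at line 3 remove [bcnam,wkimh] add [ybikw,hzldi,wdjlp] -> 13 lines: fdac gvg xjhk ybikw hzldi wdjlp vnkcw nmcqh rlwgn yoij wvid fas onr
Hunk 4: at line 5 remove [vnkcw,nmcqh,rlwgn] add [aweel,mag] -> 12 lines: fdac gvg xjhk ybikw hzldi wdjlp aweel mag yoij wvid fas onr
Hunk 5: at line 4 remove [hzldi,wdjlp] add [lkid,ppn,hyn] -> 13 lines: fdac gvg xjhk ybikw lkid ppn hyn aweel mag yoij wvid fas onr
Hunk 6: at line 2 remove [ybikw] add [wily,xvwjp] -> 14 lines: fdac gvg xjhk wily xvwjp lkid ppn hyn aweel mag yoij wvid fas onr
Final line 10: mag

Answer: mag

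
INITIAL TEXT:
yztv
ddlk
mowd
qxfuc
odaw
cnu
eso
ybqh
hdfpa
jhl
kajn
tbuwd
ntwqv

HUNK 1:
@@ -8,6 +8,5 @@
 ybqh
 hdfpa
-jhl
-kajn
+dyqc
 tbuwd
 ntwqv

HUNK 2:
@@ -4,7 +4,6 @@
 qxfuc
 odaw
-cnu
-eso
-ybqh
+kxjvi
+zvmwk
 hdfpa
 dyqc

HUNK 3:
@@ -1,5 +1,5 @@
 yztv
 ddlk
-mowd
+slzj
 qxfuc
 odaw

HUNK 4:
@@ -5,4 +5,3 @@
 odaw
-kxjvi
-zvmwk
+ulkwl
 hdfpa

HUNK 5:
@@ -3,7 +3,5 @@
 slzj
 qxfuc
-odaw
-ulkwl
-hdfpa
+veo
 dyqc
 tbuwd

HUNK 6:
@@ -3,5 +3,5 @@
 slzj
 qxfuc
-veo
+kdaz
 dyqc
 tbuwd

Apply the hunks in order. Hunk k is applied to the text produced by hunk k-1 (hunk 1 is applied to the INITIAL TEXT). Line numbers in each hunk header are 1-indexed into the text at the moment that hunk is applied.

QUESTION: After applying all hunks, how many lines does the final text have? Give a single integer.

Answer: 8

Derivation:
Hunk 1: at line 8 remove [jhl,kajn] add [dyqc] -> 12 lines: yztv ddlk mowd qxfuc odaw cnu eso ybqh hdfpa dyqc tbuwd ntwqv
Hunk 2: at line 4 remove [cnu,eso,ybqh] add [kxjvi,zvmwk] -> 11 lines: yztv ddlk mowd qxfuc odaw kxjvi zvmwk hdfpa dyqc tbuwd ntwqv
Hunk 3: at line 1 remove [mowd] add [slzj] -> 11 lines: yztv ddlk slzj qxfuc odaw kxjvi zvmwk hdfpa dyqc tbuwd ntwqv
Hunk 4: at line 5 remove [kxjvi,zvmwk] add [ulkwl] -> 10 lines: yztv ddlk slzj qxfuc odaw ulkwl hdfpa dyqc tbuwd ntwqv
Hunk 5: at line 3 remove [odaw,ulkwl,hdfpa] add [veo] -> 8 lines: yztv ddlk slzj qxfuc veo dyqc tbuwd ntwqv
Hunk 6: at line 3 remove [veo] add [kdaz] -> 8 lines: yztv ddlk slzj qxfuc kdaz dyqc tbuwd ntwqv
Final line count: 8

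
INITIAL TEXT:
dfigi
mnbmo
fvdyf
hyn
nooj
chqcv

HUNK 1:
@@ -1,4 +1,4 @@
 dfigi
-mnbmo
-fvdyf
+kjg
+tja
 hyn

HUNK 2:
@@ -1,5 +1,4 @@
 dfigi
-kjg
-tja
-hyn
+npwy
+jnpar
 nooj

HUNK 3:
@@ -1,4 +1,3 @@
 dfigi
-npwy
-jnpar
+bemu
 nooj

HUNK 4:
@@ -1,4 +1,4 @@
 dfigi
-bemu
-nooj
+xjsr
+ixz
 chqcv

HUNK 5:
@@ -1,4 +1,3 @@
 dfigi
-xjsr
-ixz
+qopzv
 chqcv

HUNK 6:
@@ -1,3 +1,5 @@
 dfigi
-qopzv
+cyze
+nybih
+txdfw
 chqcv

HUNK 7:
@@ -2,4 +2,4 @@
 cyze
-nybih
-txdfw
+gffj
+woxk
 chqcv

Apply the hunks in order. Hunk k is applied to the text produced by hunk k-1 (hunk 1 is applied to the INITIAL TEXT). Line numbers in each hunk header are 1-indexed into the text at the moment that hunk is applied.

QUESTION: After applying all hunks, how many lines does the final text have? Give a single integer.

Hunk 1: at line 1 remove [mnbmo,fvdyf] add [kjg,tja] -> 6 lines: dfigi kjg tja hyn nooj chqcv
Hunk 2: at line 1 remove [kjg,tja,hyn] add [npwy,jnpar] -> 5 lines: dfigi npwy jnpar nooj chqcv
Hunk 3: at line 1 remove [npwy,jnpar] add [bemu] -> 4 lines: dfigi bemu nooj chqcv
Hunk 4: at line 1 remove [bemu,nooj] add [xjsr,ixz] -> 4 lines: dfigi xjsr ixz chqcv
Hunk 5: at line 1 remove [xjsr,ixz] add [qopzv] -> 3 lines: dfigi qopzv chqcv
Hunk 6: at line 1 remove [qopzv] add [cyze,nybih,txdfw] -> 5 lines: dfigi cyze nybih txdfw chqcv
Hunk 7: at line 2 remove [nybih,txdfw] add [gffj,woxk] -> 5 lines: dfigi cyze gffj woxk chqcv
Final line count: 5

Answer: 5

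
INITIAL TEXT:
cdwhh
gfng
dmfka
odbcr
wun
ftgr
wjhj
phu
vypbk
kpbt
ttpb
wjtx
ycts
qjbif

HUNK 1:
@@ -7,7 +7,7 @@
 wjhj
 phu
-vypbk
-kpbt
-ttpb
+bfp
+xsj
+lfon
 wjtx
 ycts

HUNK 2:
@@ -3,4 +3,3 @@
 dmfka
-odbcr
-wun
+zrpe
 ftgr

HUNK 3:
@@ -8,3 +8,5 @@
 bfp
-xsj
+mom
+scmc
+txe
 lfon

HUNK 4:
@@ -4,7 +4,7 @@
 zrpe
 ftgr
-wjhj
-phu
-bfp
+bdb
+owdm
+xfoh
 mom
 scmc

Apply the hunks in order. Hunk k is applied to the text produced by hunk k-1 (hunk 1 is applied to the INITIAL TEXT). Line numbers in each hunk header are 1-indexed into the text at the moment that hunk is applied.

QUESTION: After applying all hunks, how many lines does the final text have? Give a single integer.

Answer: 15

Derivation:
Hunk 1: at line 7 remove [vypbk,kpbt,ttpb] add [bfp,xsj,lfon] -> 14 lines: cdwhh gfng dmfka odbcr wun ftgr wjhj phu bfp xsj lfon wjtx ycts qjbif
Hunk 2: at line 3 remove [odbcr,wun] add [zrpe] -> 13 lines: cdwhh gfng dmfka zrpe ftgr wjhj phu bfp xsj lfon wjtx ycts qjbif
Hunk 3: at line 8 remove [xsj] add [mom,scmc,txe] -> 15 lines: cdwhh gfng dmfka zrpe ftgr wjhj phu bfp mom scmc txe lfon wjtx ycts qjbif
Hunk 4: at line 4 remove [wjhj,phu,bfp] add [bdb,owdm,xfoh] -> 15 lines: cdwhh gfng dmfka zrpe ftgr bdb owdm xfoh mom scmc txe lfon wjtx ycts qjbif
Final line count: 15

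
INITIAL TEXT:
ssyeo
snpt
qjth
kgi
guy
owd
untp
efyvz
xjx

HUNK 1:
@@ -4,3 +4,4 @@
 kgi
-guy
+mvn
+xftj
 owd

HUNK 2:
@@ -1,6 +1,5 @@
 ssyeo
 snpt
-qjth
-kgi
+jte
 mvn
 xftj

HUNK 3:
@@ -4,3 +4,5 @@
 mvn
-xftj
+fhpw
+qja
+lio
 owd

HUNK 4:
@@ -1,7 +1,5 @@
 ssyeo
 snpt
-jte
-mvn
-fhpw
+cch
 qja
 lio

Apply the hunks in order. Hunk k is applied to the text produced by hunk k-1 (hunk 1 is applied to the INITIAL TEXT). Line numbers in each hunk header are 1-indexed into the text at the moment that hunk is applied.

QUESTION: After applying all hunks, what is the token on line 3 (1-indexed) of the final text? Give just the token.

Answer: cch

Derivation:
Hunk 1: at line 4 remove [guy] add [mvn,xftj] -> 10 lines: ssyeo snpt qjth kgi mvn xftj owd untp efyvz xjx
Hunk 2: at line 1 remove [qjth,kgi] add [jte] -> 9 lines: ssyeo snpt jte mvn xftj owd untp efyvz xjx
Hunk 3: at line 4 remove [xftj] add [fhpw,qja,lio] -> 11 lines: ssyeo snpt jte mvn fhpw qja lio owd untp efyvz xjx
Hunk 4: at line 1 remove [jte,mvn,fhpw] add [cch] -> 9 lines: ssyeo snpt cch qja lio owd untp efyvz xjx
Final line 3: cch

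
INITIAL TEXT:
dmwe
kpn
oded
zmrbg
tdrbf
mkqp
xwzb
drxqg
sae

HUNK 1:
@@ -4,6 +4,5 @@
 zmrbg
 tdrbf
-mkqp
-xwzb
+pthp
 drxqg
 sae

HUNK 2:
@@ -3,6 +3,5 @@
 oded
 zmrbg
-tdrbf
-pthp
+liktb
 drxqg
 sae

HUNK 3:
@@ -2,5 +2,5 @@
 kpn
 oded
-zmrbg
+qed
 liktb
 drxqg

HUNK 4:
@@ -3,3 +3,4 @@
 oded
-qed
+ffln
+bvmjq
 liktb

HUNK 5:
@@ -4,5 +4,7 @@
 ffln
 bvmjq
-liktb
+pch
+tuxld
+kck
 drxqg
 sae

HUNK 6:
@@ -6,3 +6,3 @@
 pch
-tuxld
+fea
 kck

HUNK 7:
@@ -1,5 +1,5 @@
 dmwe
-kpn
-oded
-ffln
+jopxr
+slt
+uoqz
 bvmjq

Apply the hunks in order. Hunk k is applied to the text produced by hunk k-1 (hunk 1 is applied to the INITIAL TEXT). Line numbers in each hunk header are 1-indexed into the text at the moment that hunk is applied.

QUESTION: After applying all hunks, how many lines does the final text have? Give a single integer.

Hunk 1: at line 4 remove [mkqp,xwzb] add [pthp] -> 8 lines: dmwe kpn oded zmrbg tdrbf pthp drxqg sae
Hunk 2: at line 3 remove [tdrbf,pthp] add [liktb] -> 7 lines: dmwe kpn oded zmrbg liktb drxqg sae
Hunk 3: at line 2 remove [zmrbg] add [qed] -> 7 lines: dmwe kpn oded qed liktb drxqg sae
Hunk 4: at line 3 remove [qed] add [ffln,bvmjq] -> 8 lines: dmwe kpn oded ffln bvmjq liktb drxqg sae
Hunk 5: at line 4 remove [liktb] add [pch,tuxld,kck] -> 10 lines: dmwe kpn oded ffln bvmjq pch tuxld kck drxqg sae
Hunk 6: at line 6 remove [tuxld] add [fea] -> 10 lines: dmwe kpn oded ffln bvmjq pch fea kck drxqg sae
Hunk 7: at line 1 remove [kpn,oded,ffln] add [jopxr,slt,uoqz] -> 10 lines: dmwe jopxr slt uoqz bvmjq pch fea kck drxqg sae
Final line count: 10

Answer: 10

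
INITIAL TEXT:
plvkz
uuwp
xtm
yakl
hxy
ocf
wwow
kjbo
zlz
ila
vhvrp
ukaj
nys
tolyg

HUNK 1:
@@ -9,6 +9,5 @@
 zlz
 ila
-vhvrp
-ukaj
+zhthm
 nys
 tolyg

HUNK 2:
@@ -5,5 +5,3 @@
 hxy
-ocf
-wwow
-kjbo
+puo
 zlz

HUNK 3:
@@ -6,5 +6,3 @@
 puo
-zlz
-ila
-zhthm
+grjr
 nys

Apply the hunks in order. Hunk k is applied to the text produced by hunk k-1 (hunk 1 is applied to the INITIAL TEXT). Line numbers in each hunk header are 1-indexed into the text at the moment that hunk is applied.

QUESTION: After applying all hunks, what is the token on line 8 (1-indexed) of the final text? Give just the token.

Answer: nys

Derivation:
Hunk 1: at line 9 remove [vhvrp,ukaj] add [zhthm] -> 13 lines: plvkz uuwp xtm yakl hxy ocf wwow kjbo zlz ila zhthm nys tolyg
Hunk 2: at line 5 remove [ocf,wwow,kjbo] add [puo] -> 11 lines: plvkz uuwp xtm yakl hxy puo zlz ila zhthm nys tolyg
Hunk 3: at line 6 remove [zlz,ila,zhthm] add [grjr] -> 9 lines: plvkz uuwp xtm yakl hxy puo grjr nys tolyg
Final line 8: nys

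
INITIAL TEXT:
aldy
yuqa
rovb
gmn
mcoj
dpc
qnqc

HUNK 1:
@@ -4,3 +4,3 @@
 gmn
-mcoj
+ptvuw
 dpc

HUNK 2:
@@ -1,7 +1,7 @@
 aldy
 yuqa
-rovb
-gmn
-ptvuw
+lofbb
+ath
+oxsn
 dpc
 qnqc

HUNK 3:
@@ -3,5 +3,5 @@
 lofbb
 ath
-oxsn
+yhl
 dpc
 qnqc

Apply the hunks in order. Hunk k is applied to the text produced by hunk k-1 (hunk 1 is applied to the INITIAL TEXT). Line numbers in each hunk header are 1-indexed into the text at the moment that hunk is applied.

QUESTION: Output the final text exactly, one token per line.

Hunk 1: at line 4 remove [mcoj] add [ptvuw] -> 7 lines: aldy yuqa rovb gmn ptvuw dpc qnqc
Hunk 2: at line 1 remove [rovb,gmn,ptvuw] add [lofbb,ath,oxsn] -> 7 lines: aldy yuqa lofbb ath oxsn dpc qnqc
Hunk 3: at line 3 remove [oxsn] add [yhl] -> 7 lines: aldy yuqa lofbb ath yhl dpc qnqc

Answer: aldy
yuqa
lofbb
ath
yhl
dpc
qnqc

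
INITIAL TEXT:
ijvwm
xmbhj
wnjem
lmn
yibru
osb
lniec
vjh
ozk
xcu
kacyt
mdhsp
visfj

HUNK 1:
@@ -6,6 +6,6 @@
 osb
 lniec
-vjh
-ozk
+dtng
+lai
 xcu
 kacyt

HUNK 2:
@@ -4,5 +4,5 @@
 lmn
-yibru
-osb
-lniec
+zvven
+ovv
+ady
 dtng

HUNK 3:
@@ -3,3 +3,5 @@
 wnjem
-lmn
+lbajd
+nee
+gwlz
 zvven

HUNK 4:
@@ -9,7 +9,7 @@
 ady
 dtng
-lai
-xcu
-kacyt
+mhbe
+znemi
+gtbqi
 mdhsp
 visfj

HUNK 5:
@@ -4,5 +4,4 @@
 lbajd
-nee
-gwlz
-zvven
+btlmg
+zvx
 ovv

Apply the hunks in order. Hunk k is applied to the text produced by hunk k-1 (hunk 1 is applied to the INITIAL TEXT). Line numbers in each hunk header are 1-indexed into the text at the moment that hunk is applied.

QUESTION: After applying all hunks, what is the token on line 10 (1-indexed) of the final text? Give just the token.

Hunk 1: at line 6 remove [vjh,ozk] add [dtng,lai] -> 13 lines: ijvwm xmbhj wnjem lmn yibru osb lniec dtng lai xcu kacyt mdhsp visfj
Hunk 2: at line 4 remove [yibru,osb,lniec] add [zvven,ovv,ady] -> 13 lines: ijvwm xmbhj wnjem lmn zvven ovv ady dtng lai xcu kacyt mdhsp visfj
Hunk 3: at line 3 remove [lmn] add [lbajd,nee,gwlz] -> 15 lines: ijvwm xmbhj wnjem lbajd nee gwlz zvven ovv ady dtng lai xcu kacyt mdhsp visfj
Hunk 4: at line 9 remove [lai,xcu,kacyt] add [mhbe,znemi,gtbqi] -> 15 lines: ijvwm xmbhj wnjem lbajd nee gwlz zvven ovv ady dtng mhbe znemi gtbqi mdhsp visfj
Hunk 5: at line 4 remove [nee,gwlz,zvven] add [btlmg,zvx] -> 14 lines: ijvwm xmbhj wnjem lbajd btlmg zvx ovv ady dtng mhbe znemi gtbqi mdhsp visfj
Final line 10: mhbe

Answer: mhbe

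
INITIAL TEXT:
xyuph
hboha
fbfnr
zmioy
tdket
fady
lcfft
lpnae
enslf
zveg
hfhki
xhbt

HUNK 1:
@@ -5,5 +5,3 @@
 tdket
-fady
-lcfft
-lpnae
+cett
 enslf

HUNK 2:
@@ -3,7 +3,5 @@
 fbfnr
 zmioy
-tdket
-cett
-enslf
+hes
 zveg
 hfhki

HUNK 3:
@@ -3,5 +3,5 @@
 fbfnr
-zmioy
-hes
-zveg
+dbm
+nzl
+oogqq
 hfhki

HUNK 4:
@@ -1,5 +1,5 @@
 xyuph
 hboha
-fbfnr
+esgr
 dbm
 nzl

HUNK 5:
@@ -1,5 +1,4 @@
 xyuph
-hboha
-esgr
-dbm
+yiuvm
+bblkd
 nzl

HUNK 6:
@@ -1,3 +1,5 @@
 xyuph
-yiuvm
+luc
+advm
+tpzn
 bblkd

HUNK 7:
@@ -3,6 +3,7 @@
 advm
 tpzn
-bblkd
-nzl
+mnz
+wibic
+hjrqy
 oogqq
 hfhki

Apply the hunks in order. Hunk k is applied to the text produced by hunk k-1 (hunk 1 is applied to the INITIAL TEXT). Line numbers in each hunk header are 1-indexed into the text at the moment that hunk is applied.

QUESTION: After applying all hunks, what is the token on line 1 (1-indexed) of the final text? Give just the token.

Answer: xyuph

Derivation:
Hunk 1: at line 5 remove [fady,lcfft,lpnae] add [cett] -> 10 lines: xyuph hboha fbfnr zmioy tdket cett enslf zveg hfhki xhbt
Hunk 2: at line 3 remove [tdket,cett,enslf] add [hes] -> 8 lines: xyuph hboha fbfnr zmioy hes zveg hfhki xhbt
Hunk 3: at line 3 remove [zmioy,hes,zveg] add [dbm,nzl,oogqq] -> 8 lines: xyuph hboha fbfnr dbm nzl oogqq hfhki xhbt
Hunk 4: at line 1 remove [fbfnr] add [esgr] -> 8 lines: xyuph hboha esgr dbm nzl oogqq hfhki xhbt
Hunk 5: at line 1 remove [hboha,esgr,dbm] add [yiuvm,bblkd] -> 7 lines: xyuph yiuvm bblkd nzl oogqq hfhki xhbt
Hunk 6: at line 1 remove [yiuvm] add [luc,advm,tpzn] -> 9 lines: xyuph luc advm tpzn bblkd nzl oogqq hfhki xhbt
Hunk 7: at line 3 remove [bblkd,nzl] add [mnz,wibic,hjrqy] -> 10 lines: xyuph luc advm tpzn mnz wibic hjrqy oogqq hfhki xhbt
Final line 1: xyuph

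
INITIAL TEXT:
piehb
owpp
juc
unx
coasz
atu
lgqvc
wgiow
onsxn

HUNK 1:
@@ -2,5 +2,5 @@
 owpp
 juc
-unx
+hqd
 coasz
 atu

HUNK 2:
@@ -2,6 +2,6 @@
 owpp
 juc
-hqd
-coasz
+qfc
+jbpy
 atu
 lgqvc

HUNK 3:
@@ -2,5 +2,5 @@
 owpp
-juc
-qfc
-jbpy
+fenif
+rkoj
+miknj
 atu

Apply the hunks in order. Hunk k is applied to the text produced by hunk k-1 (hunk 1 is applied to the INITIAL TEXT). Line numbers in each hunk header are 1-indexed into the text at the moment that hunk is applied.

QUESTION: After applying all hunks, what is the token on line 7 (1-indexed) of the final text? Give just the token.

Hunk 1: at line 2 remove [unx] add [hqd] -> 9 lines: piehb owpp juc hqd coasz atu lgqvc wgiow onsxn
Hunk 2: at line 2 remove [hqd,coasz] add [qfc,jbpy] -> 9 lines: piehb owpp juc qfc jbpy atu lgqvc wgiow onsxn
Hunk 3: at line 2 remove [juc,qfc,jbpy] add [fenif,rkoj,miknj] -> 9 lines: piehb owpp fenif rkoj miknj atu lgqvc wgiow onsxn
Final line 7: lgqvc

Answer: lgqvc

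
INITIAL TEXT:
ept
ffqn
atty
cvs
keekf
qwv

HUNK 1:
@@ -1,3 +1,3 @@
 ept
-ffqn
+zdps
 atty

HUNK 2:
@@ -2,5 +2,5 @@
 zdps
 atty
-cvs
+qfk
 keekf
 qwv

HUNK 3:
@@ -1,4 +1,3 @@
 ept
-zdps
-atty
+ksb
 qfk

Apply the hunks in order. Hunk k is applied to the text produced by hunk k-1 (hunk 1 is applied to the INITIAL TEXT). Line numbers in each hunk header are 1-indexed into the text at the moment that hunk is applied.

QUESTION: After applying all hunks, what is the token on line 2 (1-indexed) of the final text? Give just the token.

Answer: ksb

Derivation:
Hunk 1: at line 1 remove [ffqn] add [zdps] -> 6 lines: ept zdps atty cvs keekf qwv
Hunk 2: at line 2 remove [cvs] add [qfk] -> 6 lines: ept zdps atty qfk keekf qwv
Hunk 3: at line 1 remove [zdps,atty] add [ksb] -> 5 lines: ept ksb qfk keekf qwv
Final line 2: ksb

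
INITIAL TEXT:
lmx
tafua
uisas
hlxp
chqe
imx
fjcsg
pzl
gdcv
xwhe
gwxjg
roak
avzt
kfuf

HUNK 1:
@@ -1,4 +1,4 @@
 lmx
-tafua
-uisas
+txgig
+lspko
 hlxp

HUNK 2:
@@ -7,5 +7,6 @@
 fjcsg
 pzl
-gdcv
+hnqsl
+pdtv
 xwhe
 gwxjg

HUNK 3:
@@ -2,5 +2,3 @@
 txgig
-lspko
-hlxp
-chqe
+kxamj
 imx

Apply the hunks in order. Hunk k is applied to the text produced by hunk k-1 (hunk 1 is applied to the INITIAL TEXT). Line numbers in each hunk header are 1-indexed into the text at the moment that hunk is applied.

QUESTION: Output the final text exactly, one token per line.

Hunk 1: at line 1 remove [tafua,uisas] add [txgig,lspko] -> 14 lines: lmx txgig lspko hlxp chqe imx fjcsg pzl gdcv xwhe gwxjg roak avzt kfuf
Hunk 2: at line 7 remove [gdcv] add [hnqsl,pdtv] -> 15 lines: lmx txgig lspko hlxp chqe imx fjcsg pzl hnqsl pdtv xwhe gwxjg roak avzt kfuf
Hunk 3: at line 2 remove [lspko,hlxp,chqe] add [kxamj] -> 13 lines: lmx txgig kxamj imx fjcsg pzl hnqsl pdtv xwhe gwxjg roak avzt kfuf

Answer: lmx
txgig
kxamj
imx
fjcsg
pzl
hnqsl
pdtv
xwhe
gwxjg
roak
avzt
kfuf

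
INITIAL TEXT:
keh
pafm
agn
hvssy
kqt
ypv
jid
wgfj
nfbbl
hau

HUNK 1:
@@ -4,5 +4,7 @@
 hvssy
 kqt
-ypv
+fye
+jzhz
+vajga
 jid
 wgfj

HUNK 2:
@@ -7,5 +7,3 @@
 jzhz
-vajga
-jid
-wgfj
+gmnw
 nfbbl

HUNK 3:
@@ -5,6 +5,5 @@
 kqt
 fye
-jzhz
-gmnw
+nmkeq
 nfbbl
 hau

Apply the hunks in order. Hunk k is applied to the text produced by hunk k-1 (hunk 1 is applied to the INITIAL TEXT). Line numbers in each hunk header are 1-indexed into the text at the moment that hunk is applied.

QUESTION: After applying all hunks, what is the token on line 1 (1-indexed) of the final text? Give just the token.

Hunk 1: at line 4 remove [ypv] add [fye,jzhz,vajga] -> 12 lines: keh pafm agn hvssy kqt fye jzhz vajga jid wgfj nfbbl hau
Hunk 2: at line 7 remove [vajga,jid,wgfj] add [gmnw] -> 10 lines: keh pafm agn hvssy kqt fye jzhz gmnw nfbbl hau
Hunk 3: at line 5 remove [jzhz,gmnw] add [nmkeq] -> 9 lines: keh pafm agn hvssy kqt fye nmkeq nfbbl hau
Final line 1: keh

Answer: keh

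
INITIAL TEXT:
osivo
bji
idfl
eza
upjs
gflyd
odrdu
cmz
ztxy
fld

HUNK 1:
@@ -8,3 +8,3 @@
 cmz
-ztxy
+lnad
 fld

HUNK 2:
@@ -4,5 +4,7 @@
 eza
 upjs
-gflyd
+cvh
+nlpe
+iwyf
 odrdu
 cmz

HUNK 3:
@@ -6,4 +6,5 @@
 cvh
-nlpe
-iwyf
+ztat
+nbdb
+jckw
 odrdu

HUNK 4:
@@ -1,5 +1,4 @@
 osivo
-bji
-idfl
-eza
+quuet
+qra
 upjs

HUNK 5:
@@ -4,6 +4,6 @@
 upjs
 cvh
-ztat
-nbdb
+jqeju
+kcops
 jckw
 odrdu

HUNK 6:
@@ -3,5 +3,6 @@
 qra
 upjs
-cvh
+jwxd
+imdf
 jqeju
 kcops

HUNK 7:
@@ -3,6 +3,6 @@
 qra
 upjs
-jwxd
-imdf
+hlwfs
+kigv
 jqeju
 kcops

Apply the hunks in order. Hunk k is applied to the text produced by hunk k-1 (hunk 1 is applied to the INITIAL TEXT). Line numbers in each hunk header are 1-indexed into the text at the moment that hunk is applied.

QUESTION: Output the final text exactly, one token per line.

Hunk 1: at line 8 remove [ztxy] add [lnad] -> 10 lines: osivo bji idfl eza upjs gflyd odrdu cmz lnad fld
Hunk 2: at line 4 remove [gflyd] add [cvh,nlpe,iwyf] -> 12 lines: osivo bji idfl eza upjs cvh nlpe iwyf odrdu cmz lnad fld
Hunk 3: at line 6 remove [nlpe,iwyf] add [ztat,nbdb,jckw] -> 13 lines: osivo bji idfl eza upjs cvh ztat nbdb jckw odrdu cmz lnad fld
Hunk 4: at line 1 remove [bji,idfl,eza] add [quuet,qra] -> 12 lines: osivo quuet qra upjs cvh ztat nbdb jckw odrdu cmz lnad fld
Hunk 5: at line 4 remove [ztat,nbdb] add [jqeju,kcops] -> 12 lines: osivo quuet qra upjs cvh jqeju kcops jckw odrdu cmz lnad fld
Hunk 6: at line 3 remove [cvh] add [jwxd,imdf] -> 13 lines: osivo quuet qra upjs jwxd imdf jqeju kcops jckw odrdu cmz lnad fld
Hunk 7: at line 3 remove [jwxd,imdf] add [hlwfs,kigv] -> 13 lines: osivo quuet qra upjs hlwfs kigv jqeju kcops jckw odrdu cmz lnad fld

Answer: osivo
quuet
qra
upjs
hlwfs
kigv
jqeju
kcops
jckw
odrdu
cmz
lnad
fld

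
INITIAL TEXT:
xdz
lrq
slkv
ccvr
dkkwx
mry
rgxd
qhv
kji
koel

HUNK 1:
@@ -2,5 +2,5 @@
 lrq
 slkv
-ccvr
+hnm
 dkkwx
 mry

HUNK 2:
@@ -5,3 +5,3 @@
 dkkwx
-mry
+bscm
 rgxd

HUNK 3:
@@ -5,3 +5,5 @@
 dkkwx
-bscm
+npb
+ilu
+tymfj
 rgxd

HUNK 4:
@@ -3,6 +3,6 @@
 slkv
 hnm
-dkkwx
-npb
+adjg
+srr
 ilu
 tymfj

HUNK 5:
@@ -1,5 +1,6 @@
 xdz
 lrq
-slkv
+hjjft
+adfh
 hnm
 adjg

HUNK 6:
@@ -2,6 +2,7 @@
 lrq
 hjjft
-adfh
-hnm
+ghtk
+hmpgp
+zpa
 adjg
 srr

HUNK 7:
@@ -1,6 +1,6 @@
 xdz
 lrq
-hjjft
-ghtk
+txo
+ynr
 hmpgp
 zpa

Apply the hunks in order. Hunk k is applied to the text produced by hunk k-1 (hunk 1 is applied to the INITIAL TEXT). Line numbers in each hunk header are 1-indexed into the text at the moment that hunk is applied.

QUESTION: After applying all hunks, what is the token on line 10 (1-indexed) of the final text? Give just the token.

Answer: tymfj

Derivation:
Hunk 1: at line 2 remove [ccvr] add [hnm] -> 10 lines: xdz lrq slkv hnm dkkwx mry rgxd qhv kji koel
Hunk 2: at line 5 remove [mry] add [bscm] -> 10 lines: xdz lrq slkv hnm dkkwx bscm rgxd qhv kji koel
Hunk 3: at line 5 remove [bscm] add [npb,ilu,tymfj] -> 12 lines: xdz lrq slkv hnm dkkwx npb ilu tymfj rgxd qhv kji koel
Hunk 4: at line 3 remove [dkkwx,npb] add [adjg,srr] -> 12 lines: xdz lrq slkv hnm adjg srr ilu tymfj rgxd qhv kji koel
Hunk 5: at line 1 remove [slkv] add [hjjft,adfh] -> 13 lines: xdz lrq hjjft adfh hnm adjg srr ilu tymfj rgxd qhv kji koel
Hunk 6: at line 2 remove [adfh,hnm] add [ghtk,hmpgp,zpa] -> 14 lines: xdz lrq hjjft ghtk hmpgp zpa adjg srr ilu tymfj rgxd qhv kji koel
Hunk 7: at line 1 remove [hjjft,ghtk] add [txo,ynr] -> 14 lines: xdz lrq txo ynr hmpgp zpa adjg srr ilu tymfj rgxd qhv kji koel
Final line 10: tymfj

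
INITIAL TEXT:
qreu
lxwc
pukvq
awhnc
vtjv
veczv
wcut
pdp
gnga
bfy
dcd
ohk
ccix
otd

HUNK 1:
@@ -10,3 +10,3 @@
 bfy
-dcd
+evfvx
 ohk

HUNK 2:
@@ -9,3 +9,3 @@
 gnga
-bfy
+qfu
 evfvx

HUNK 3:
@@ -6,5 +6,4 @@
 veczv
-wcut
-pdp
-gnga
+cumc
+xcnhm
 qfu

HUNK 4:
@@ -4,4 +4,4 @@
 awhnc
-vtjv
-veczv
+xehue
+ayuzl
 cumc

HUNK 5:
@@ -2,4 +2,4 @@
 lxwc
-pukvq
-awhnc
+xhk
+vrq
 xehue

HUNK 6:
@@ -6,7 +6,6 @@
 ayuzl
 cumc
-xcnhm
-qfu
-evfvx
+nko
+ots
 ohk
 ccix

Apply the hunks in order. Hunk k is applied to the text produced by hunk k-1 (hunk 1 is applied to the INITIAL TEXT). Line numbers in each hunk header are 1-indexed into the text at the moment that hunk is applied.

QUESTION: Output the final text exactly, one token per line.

Hunk 1: at line 10 remove [dcd] add [evfvx] -> 14 lines: qreu lxwc pukvq awhnc vtjv veczv wcut pdp gnga bfy evfvx ohk ccix otd
Hunk 2: at line 9 remove [bfy] add [qfu] -> 14 lines: qreu lxwc pukvq awhnc vtjv veczv wcut pdp gnga qfu evfvx ohk ccix otd
Hunk 3: at line 6 remove [wcut,pdp,gnga] add [cumc,xcnhm] -> 13 lines: qreu lxwc pukvq awhnc vtjv veczv cumc xcnhm qfu evfvx ohk ccix otd
Hunk 4: at line 4 remove [vtjv,veczv] add [xehue,ayuzl] -> 13 lines: qreu lxwc pukvq awhnc xehue ayuzl cumc xcnhm qfu evfvx ohk ccix otd
Hunk 5: at line 2 remove [pukvq,awhnc] add [xhk,vrq] -> 13 lines: qreu lxwc xhk vrq xehue ayuzl cumc xcnhm qfu evfvx ohk ccix otd
Hunk 6: at line 6 remove [xcnhm,qfu,evfvx] add [nko,ots] -> 12 lines: qreu lxwc xhk vrq xehue ayuzl cumc nko ots ohk ccix otd

Answer: qreu
lxwc
xhk
vrq
xehue
ayuzl
cumc
nko
ots
ohk
ccix
otd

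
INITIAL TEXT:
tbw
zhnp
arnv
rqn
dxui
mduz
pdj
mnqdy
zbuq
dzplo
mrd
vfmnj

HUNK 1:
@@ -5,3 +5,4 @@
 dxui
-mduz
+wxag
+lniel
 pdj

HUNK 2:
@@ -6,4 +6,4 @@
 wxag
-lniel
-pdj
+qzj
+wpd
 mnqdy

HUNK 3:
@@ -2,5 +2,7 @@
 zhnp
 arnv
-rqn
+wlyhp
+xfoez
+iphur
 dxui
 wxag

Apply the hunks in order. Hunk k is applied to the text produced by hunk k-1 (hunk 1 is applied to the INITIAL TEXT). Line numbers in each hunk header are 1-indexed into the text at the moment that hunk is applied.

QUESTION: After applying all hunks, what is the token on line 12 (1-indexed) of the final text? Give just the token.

Hunk 1: at line 5 remove [mduz] add [wxag,lniel] -> 13 lines: tbw zhnp arnv rqn dxui wxag lniel pdj mnqdy zbuq dzplo mrd vfmnj
Hunk 2: at line 6 remove [lniel,pdj] add [qzj,wpd] -> 13 lines: tbw zhnp arnv rqn dxui wxag qzj wpd mnqdy zbuq dzplo mrd vfmnj
Hunk 3: at line 2 remove [rqn] add [wlyhp,xfoez,iphur] -> 15 lines: tbw zhnp arnv wlyhp xfoez iphur dxui wxag qzj wpd mnqdy zbuq dzplo mrd vfmnj
Final line 12: zbuq

Answer: zbuq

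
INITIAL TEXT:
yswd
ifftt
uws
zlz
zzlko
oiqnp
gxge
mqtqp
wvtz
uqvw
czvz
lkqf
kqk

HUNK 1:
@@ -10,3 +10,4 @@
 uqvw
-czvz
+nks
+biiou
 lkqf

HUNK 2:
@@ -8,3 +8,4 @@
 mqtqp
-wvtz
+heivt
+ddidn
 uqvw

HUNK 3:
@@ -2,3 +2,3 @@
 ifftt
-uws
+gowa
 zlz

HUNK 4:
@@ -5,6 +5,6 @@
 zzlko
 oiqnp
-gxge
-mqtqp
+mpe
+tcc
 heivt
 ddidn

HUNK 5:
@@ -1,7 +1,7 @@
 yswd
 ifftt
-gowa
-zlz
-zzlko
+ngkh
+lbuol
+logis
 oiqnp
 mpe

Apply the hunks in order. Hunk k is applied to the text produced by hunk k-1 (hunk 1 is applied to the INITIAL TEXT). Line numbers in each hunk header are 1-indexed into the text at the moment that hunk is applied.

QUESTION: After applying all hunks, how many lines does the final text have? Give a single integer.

Hunk 1: at line 10 remove [czvz] add [nks,biiou] -> 14 lines: yswd ifftt uws zlz zzlko oiqnp gxge mqtqp wvtz uqvw nks biiou lkqf kqk
Hunk 2: at line 8 remove [wvtz] add [heivt,ddidn] -> 15 lines: yswd ifftt uws zlz zzlko oiqnp gxge mqtqp heivt ddidn uqvw nks biiou lkqf kqk
Hunk 3: at line 2 remove [uws] add [gowa] -> 15 lines: yswd ifftt gowa zlz zzlko oiqnp gxge mqtqp heivt ddidn uqvw nks biiou lkqf kqk
Hunk 4: at line 5 remove [gxge,mqtqp] add [mpe,tcc] -> 15 lines: yswd ifftt gowa zlz zzlko oiqnp mpe tcc heivt ddidn uqvw nks biiou lkqf kqk
Hunk 5: at line 1 remove [gowa,zlz,zzlko] add [ngkh,lbuol,logis] -> 15 lines: yswd ifftt ngkh lbuol logis oiqnp mpe tcc heivt ddidn uqvw nks biiou lkqf kqk
Final line count: 15

Answer: 15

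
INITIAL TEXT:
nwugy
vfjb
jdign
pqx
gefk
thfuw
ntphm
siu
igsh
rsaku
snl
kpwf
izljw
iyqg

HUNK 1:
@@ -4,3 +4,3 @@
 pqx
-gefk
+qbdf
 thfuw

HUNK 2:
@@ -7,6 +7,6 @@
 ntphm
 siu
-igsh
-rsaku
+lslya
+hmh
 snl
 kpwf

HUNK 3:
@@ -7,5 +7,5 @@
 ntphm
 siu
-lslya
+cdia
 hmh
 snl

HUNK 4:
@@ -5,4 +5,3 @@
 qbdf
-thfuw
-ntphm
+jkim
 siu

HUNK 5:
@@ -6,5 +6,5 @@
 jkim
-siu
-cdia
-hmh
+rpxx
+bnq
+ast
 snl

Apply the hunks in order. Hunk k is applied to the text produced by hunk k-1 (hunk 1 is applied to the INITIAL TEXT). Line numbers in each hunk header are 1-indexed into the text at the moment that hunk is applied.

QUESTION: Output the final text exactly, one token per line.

Hunk 1: at line 4 remove [gefk] add [qbdf] -> 14 lines: nwugy vfjb jdign pqx qbdf thfuw ntphm siu igsh rsaku snl kpwf izljw iyqg
Hunk 2: at line 7 remove [igsh,rsaku] add [lslya,hmh] -> 14 lines: nwugy vfjb jdign pqx qbdf thfuw ntphm siu lslya hmh snl kpwf izljw iyqg
Hunk 3: at line 7 remove [lslya] add [cdia] -> 14 lines: nwugy vfjb jdign pqx qbdf thfuw ntphm siu cdia hmh snl kpwf izljw iyqg
Hunk 4: at line 5 remove [thfuw,ntphm] add [jkim] -> 13 lines: nwugy vfjb jdign pqx qbdf jkim siu cdia hmh snl kpwf izljw iyqg
Hunk 5: at line 6 remove [siu,cdia,hmh] add [rpxx,bnq,ast] -> 13 lines: nwugy vfjb jdign pqx qbdf jkim rpxx bnq ast snl kpwf izljw iyqg

Answer: nwugy
vfjb
jdign
pqx
qbdf
jkim
rpxx
bnq
ast
snl
kpwf
izljw
iyqg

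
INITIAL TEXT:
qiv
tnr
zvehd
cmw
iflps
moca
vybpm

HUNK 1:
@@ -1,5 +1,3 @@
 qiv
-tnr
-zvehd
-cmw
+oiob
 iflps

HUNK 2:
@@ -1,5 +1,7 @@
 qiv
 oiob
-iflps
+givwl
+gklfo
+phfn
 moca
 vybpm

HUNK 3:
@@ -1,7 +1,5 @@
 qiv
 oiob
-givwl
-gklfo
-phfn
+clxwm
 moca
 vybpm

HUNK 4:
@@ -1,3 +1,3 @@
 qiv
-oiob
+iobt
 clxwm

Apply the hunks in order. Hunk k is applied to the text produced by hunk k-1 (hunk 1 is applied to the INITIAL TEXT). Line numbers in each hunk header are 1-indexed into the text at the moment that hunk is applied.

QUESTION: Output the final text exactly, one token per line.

Answer: qiv
iobt
clxwm
moca
vybpm

Derivation:
Hunk 1: at line 1 remove [tnr,zvehd,cmw] add [oiob] -> 5 lines: qiv oiob iflps moca vybpm
Hunk 2: at line 1 remove [iflps] add [givwl,gklfo,phfn] -> 7 lines: qiv oiob givwl gklfo phfn moca vybpm
Hunk 3: at line 1 remove [givwl,gklfo,phfn] add [clxwm] -> 5 lines: qiv oiob clxwm moca vybpm
Hunk 4: at line 1 remove [oiob] add [iobt] -> 5 lines: qiv iobt clxwm moca vybpm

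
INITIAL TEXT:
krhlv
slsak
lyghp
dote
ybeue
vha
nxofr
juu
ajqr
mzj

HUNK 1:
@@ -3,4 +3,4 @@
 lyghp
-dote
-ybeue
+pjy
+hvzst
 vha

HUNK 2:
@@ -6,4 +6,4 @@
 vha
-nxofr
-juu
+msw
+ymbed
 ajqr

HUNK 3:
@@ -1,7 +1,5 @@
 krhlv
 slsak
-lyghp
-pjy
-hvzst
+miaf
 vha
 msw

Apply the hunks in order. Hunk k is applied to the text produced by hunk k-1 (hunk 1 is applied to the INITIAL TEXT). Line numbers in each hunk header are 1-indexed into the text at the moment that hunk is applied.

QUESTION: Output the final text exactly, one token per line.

Hunk 1: at line 3 remove [dote,ybeue] add [pjy,hvzst] -> 10 lines: krhlv slsak lyghp pjy hvzst vha nxofr juu ajqr mzj
Hunk 2: at line 6 remove [nxofr,juu] add [msw,ymbed] -> 10 lines: krhlv slsak lyghp pjy hvzst vha msw ymbed ajqr mzj
Hunk 3: at line 1 remove [lyghp,pjy,hvzst] add [miaf] -> 8 lines: krhlv slsak miaf vha msw ymbed ajqr mzj

Answer: krhlv
slsak
miaf
vha
msw
ymbed
ajqr
mzj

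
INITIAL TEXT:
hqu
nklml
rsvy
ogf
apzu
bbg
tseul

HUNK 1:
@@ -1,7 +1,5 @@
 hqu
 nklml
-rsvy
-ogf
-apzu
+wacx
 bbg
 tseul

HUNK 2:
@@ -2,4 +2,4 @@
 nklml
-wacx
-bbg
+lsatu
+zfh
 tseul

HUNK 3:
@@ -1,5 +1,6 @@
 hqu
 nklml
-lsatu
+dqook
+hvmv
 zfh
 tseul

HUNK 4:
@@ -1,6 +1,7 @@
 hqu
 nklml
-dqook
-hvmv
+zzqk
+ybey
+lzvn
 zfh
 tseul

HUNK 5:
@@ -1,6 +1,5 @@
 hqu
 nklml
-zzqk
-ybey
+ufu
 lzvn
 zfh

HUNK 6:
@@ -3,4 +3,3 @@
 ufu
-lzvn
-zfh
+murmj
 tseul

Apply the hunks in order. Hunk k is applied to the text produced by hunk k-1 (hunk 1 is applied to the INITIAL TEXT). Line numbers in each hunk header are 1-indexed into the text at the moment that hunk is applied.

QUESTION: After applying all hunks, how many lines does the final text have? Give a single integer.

Hunk 1: at line 1 remove [rsvy,ogf,apzu] add [wacx] -> 5 lines: hqu nklml wacx bbg tseul
Hunk 2: at line 2 remove [wacx,bbg] add [lsatu,zfh] -> 5 lines: hqu nklml lsatu zfh tseul
Hunk 3: at line 1 remove [lsatu] add [dqook,hvmv] -> 6 lines: hqu nklml dqook hvmv zfh tseul
Hunk 4: at line 1 remove [dqook,hvmv] add [zzqk,ybey,lzvn] -> 7 lines: hqu nklml zzqk ybey lzvn zfh tseul
Hunk 5: at line 1 remove [zzqk,ybey] add [ufu] -> 6 lines: hqu nklml ufu lzvn zfh tseul
Hunk 6: at line 3 remove [lzvn,zfh] add [murmj] -> 5 lines: hqu nklml ufu murmj tseul
Final line count: 5

Answer: 5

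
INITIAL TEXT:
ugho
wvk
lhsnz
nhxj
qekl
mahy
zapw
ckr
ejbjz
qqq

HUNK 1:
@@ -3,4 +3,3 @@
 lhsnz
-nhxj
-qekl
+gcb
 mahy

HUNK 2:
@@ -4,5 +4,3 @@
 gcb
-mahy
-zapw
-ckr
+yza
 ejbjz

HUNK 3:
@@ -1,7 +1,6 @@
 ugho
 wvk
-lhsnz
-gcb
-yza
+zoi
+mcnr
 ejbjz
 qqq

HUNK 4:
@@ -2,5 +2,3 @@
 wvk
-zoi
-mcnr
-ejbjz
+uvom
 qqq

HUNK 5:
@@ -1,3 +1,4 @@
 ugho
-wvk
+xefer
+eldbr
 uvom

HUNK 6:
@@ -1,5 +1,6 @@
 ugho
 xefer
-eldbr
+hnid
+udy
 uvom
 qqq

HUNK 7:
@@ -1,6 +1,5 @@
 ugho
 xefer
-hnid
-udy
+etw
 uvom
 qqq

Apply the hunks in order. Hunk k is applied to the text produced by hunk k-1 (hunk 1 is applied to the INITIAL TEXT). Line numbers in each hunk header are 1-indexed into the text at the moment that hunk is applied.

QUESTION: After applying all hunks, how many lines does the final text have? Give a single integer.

Answer: 5

Derivation:
Hunk 1: at line 3 remove [nhxj,qekl] add [gcb] -> 9 lines: ugho wvk lhsnz gcb mahy zapw ckr ejbjz qqq
Hunk 2: at line 4 remove [mahy,zapw,ckr] add [yza] -> 7 lines: ugho wvk lhsnz gcb yza ejbjz qqq
Hunk 3: at line 1 remove [lhsnz,gcb,yza] add [zoi,mcnr] -> 6 lines: ugho wvk zoi mcnr ejbjz qqq
Hunk 4: at line 2 remove [zoi,mcnr,ejbjz] add [uvom] -> 4 lines: ugho wvk uvom qqq
Hunk 5: at line 1 remove [wvk] add [xefer,eldbr] -> 5 lines: ugho xefer eldbr uvom qqq
Hunk 6: at line 1 remove [eldbr] add [hnid,udy] -> 6 lines: ugho xefer hnid udy uvom qqq
Hunk 7: at line 1 remove [hnid,udy] add [etw] -> 5 lines: ugho xefer etw uvom qqq
Final line count: 5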